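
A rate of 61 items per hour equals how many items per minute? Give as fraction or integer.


Converting from per hour to per minute
Rate = 61 items per hour
Divide by 60: 61/60
= 61/60 items per minute

61/60


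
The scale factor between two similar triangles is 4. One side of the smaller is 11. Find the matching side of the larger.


Similar triangles have proportional sides
Scale factor = 4
Smaller side = 11
Corresponding larger side = 11 * 4
= 44

44


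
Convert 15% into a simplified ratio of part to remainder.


Part = 15%, Remainder = 85%
Ratio = 15:85
GCD(15, 85) = 5
Simplify: 3:17 = 3:17

3:17


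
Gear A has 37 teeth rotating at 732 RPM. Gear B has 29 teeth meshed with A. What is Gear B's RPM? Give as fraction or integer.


Gear ratio: teeth_A * RPM_A = teeth_B * RPM_B
37 * 732 = 29 * RPM_B
27084 = 29 * RPM_B
RPM_B = 27084 / 29
RPM_B = 27084/29

27084/29


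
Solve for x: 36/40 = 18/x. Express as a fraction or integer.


Setting up: 36/40 = 18/x
Cross multiply: 36 * x = 40 * 18
36x = 720
x = 720/36
x = 20

20


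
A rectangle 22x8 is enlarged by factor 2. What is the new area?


Original dimensions: 22 x 8
Enlargement factor = 2
New width = 22 * 2 = 44
New height = 8 * 2 = 16
New area = 44 * 16 = 704

704


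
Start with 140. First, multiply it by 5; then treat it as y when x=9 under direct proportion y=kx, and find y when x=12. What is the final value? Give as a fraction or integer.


Start with 140.
Step 1: Multiply by 5: 140 * 5 = 700
Step 2: Direct prop: k = (700)/9; new y = k*12 = 700*12/9 = 2800/3
Final result = 2800/3

2800/3


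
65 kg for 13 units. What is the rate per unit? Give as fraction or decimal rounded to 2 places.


Total kg = 65
Number of units = 13
Unit rate = 65 / 13
= 5 kg per unit

5


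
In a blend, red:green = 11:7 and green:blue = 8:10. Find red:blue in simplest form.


Given a:b = 11:7 and b:c = 8:10
Make b consistent. Multiply first ratio by 8: a:b = 88:56
Multiply second ratio by 7: b:c = 56:70
Now b = 56 in both, so a:b:c = 88:56:70
Therefore a:c = 88:70
Simplify by GCD: a:c = 44:35

44:35


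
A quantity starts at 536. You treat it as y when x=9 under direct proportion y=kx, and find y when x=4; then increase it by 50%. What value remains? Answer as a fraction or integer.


Start with 536.
Step 1: Direct prop: k = (536)/9; new y = k*4 = 536*4/9 = 2144/9
Step 2: Increase by 50%: 2144/9 * 150/100 = 1072/3
Final result = 1072/3

1072/3


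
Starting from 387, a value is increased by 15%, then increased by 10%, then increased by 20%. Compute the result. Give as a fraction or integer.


Start: 387
Step 1: increase by 15% => multiply by 115/100
  387 * 115/100 = 8901/20
Step 2: increase by 10% => multiply by 110/100
  8901/20 * 110/100 = 97911/200
Step 3: increase by 20% => multiply by 120/100
  97911/200 * 120/100 = 293733/500
Final value = 293733/500

293733/500


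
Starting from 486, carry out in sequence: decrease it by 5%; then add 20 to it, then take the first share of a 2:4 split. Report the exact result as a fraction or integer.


Start with 486.
Step 1: Decrease by 5%: 486 * 95/100 = 4617/10
Step 2: Add 20: 4617/10+20=4817/10; split 2:4 first = 4817/10*2/6 = 4817/30
Final result = 4817/30

4817/30


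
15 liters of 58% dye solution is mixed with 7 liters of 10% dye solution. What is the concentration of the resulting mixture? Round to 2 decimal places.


Solute in mixture 1 = 58% of 15 L = 15*58/100 = 87/10 L
Solute in mixture 2 = 10% of 7 L = 7*10/100 = 7/10 L
Total solute = 87/10 + 7/10 = 47/5 L
Total volume = 15 + 7 = 22 L
Final concentration = 47/5/22 * 100 = 42.73%

42.73


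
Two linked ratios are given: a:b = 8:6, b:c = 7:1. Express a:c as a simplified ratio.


Given a:b = 8:6 and b:c = 7:1
Make b consistent. Multiply first ratio by 7: a:b = 56:42
Multiply second ratio by 6: b:c = 42:6
Now b = 42 in both, so a:b:c = 56:42:6
Therefore a:c = 56:6
Simplify by GCD: a:c = 28:3

28:3


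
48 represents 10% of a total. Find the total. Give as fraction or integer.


Given: 48 is 10% of the whole
Set up: 48 = 10/100 * whole
whole = 48 * 100 / 10
whole = 4800 / 10
whole = 480

480


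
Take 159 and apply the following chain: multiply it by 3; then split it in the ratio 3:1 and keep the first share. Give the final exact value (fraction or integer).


Start with 159.
Step 1: Multiply by 3: 159 * 3 = 477
Step 2: Split 3:1, first share = 477 * 3/4 = 1431/4
Final result = 1431/4

1431/4


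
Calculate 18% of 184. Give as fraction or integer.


Compute 18% of 184
Convert percentage: 18% = 18/100
Multiply: 184 * 18/100
= 3312/100
= 828/25

828/25


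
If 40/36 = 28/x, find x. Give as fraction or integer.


Setting up: 40/36 = 28/x
Cross multiply: 40 * x = 36 * 28
40x = 1008
x = 1008/40
x = 126/5

126/5


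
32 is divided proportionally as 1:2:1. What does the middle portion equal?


Ratio = 1:2:1
Total parts = 1 + 2 + 1 = 4
Value per part = 32 / 4 = 8
First share = 1 * 8 = 8
Middle share = 2 * 8 = 16
Third share = 1 * 8 = 8

16


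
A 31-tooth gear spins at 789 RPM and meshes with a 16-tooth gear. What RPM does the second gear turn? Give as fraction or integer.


Gear ratio: teeth_A * RPM_A = teeth_B * RPM_B
31 * 789 = 16 * RPM_B
24459 = 16 * RPM_B
RPM_B = 24459 / 16
RPM_B = 24459/16

24459/16


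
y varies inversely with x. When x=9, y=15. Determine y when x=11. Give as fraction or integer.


Inverse proportion: y = k/x
Find k: k = 9 * 15 = 135
Compute y at x=11: y = 135/11
y = 135/11

135/11


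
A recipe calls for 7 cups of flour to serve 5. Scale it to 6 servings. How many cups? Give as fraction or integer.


Original: 7 cups for 5 servings
Target servings = 6
Scaling factor = 6/5
New amount = 7 * 6/5
= 42/5
= 42/5 cups

42/5


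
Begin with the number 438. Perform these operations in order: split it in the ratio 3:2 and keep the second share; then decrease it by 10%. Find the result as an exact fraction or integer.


Start with 438.
Step 1: Split 3:2, second share = 438 * 2/5 = 876/5
Step 2: Decrease by 10%: 876/5 * 90/100 = 3942/25
Final result = 3942/25

3942/25


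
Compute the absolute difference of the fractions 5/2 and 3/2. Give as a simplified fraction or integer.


Simplify: 5/2 = 5/2 and 3/2 = 3/2
Find common denominator: LCD = 2
Convert: 5/2 and 3/2
Difference = |5 - 3|/2 = 2/2
Simplified = 1

1


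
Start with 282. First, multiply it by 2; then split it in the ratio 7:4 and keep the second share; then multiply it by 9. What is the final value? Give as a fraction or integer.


Start with 282.
Step 1: Multiply by 2: 282 * 2 = 564
Step 2: Split 7:4, second share = 564 * 4/11 = 2256/11
Step 3: Multiply by 9: 2256/11 * 9 = 20304/11
Final result = 20304/11

20304/11


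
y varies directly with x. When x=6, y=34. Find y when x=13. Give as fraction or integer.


Direct proportion: y = kx
Find k: k = 34/6 = 17/3
Compute y at x=13: y = 17/3 * 13
y = 221/3

221/3


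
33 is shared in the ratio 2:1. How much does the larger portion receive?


Total parts = 2 + 1 = 3
Value per part = 33 / 3 = 11
First share = 2 * 11 = 22
Second share = 1 * 11 = 11
Larger share = 22

22


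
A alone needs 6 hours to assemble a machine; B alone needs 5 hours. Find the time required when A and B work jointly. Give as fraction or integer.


Rate of A = 1/6 job per hour
Rate of B = 1/5 job per hour
Combined rate = 1/6 + 1/5
Find common denominator: (5 + 6)/(6*5) = 11/30
Combined rate = 11/30 job per hour
Time together = 1 / (11/30) = 30/11 hours

30/11


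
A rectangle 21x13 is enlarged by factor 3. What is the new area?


Original dimensions: 21 x 13
Enlargement factor = 3
New width = 21 * 3 = 63
New height = 13 * 3 = 39
New area = 63 * 39 = 2457

2457


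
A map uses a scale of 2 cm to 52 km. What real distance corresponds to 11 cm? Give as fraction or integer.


Map scale: 2 cm = 52 km
Measured distance on map = 11 cm
Set up proportion: 11 * 52 / 2
= 572 / 2
= 286 km

286


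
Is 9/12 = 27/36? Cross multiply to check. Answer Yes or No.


Cross multiply to check 9/12 = 27/36
Left cross product: 9 * 36 = 324
Right cross product: 12 * 27 = 324
324 = 324
Equal, so proportions match => Yes

Yes


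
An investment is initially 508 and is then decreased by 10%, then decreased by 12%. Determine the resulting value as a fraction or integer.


Start: 508
Step 1: decrease by 10% => multiply by 90/100
  508 * 90/100 = 2286/5
Step 2: decrease by 12% => multiply by 88/100
  2286/5 * 88/100 = 50292/125
Final value = 50292/125

50292/125


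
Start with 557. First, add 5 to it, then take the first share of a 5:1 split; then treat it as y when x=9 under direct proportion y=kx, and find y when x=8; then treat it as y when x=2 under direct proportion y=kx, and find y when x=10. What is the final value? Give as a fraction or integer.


Start with 557.
Step 1: Add 5: 557+5=562; split 5:1 first = 562*5/6 = 1405/3
Step 2: Direct prop: k = (1405/3)/9; new y = k*8 = 1405/3*8/9 = 11240/27
Step 3: Direct prop: k = (11240/27)/2; new y = k*10 = 11240/27*10/2 = 56200/27
Final result = 56200/27

56200/27


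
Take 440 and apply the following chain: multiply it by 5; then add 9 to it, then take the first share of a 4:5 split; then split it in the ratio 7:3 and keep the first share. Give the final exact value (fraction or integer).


Start with 440.
Step 1: Multiply by 5: 440 * 5 = 2200
Step 2: Add 9: 2200+9=2209; split 4:5 first = 2209*4/9 = 8836/9
Step 3: Split 7:3, first share = 8836/9 * 7/10 = 30926/45
Final result = 30926/45

30926/45


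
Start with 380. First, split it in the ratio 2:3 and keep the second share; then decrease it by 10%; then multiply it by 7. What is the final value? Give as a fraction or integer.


Start with 380.
Step 1: Split 2:3, second share = 380 * 3/5 = 228
Step 2: Decrease by 10%: 228 * 90/100 = 1026/5
Step 3: Multiply by 7: 1026/5 * 7 = 7182/5
Final result = 7182/5

7182/5


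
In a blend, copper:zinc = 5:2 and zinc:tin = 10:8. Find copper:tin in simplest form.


Given a:b = 5:2 and b:c = 10:8
Make b consistent. Multiply first ratio by 10: a:b = 50:20
Multiply second ratio by 2: b:c = 20:16
Now b = 20 in both, so a:b:c = 50:20:16
Therefore a:c = 50:16
Simplify by GCD: a:c = 25:8

25:8


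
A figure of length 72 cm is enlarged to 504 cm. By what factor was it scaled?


Original length = 72 cm
Scaled length = 504 cm
Scale factor = 504 / 72
= 7

7


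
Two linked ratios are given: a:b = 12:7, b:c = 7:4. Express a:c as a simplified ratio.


Given a:b = 12:7 and b:c = 7:4
Make b consistent. Multiply first ratio by 7: a:b = 84:49
Multiply second ratio by 7: b:c = 49:28
Now b = 49 in both, so a:b:c = 84:49:28
Therefore a:c = 84:28
Simplify by GCD: a:c = 3:1

3:1


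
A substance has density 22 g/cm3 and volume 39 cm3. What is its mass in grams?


Using mass = density * volume
Density = 22 g/cm3
Volume = 39 cm3
Mass = 22 * 39
= 858 g

858


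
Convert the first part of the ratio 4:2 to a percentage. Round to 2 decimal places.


Total parts = 4 + 2 = 6
First part fraction = 4/6
Percentage = (4/6) * 100
= 0.666667 * 100
= 66.67%

66.67


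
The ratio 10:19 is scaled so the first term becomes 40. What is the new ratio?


Original ratio: 10:19
First term target: 40
Scale factor = 40 / 10 = 4
Multiply second term: 19 * 4 = 76
Equivalent ratio = 40:76

40:76


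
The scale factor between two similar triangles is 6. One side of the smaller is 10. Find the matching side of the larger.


Similar triangles have proportional sides
Scale factor = 6
Smaller side = 10
Corresponding larger side = 10 * 6
= 60

60


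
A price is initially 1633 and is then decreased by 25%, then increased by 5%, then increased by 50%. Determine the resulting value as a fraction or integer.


Start: 1633
Step 1: decrease by 25% => multiply by 75/100
  1633 * 75/100 = 4899/4
Step 2: increase by 5% => multiply by 105/100
  4899/4 * 105/100 = 102879/80
Step 3: increase by 50% => multiply by 150/100
  102879/80 * 150/100 = 308637/160
Final value = 308637/160

308637/160


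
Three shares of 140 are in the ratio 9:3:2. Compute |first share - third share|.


Total parts = 9 + 3 + 2 = 14
Value per part = 140 / 14 = 10
Shares: 9*10=90, 3*10=30, 2*10=20
First share = 90, third share = 20
Difference = |90 - 20| = 70

70


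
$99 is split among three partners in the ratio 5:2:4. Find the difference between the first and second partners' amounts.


Total parts = 5 + 2 + 4 = 11
Value per part = 99 / 11 = 9
Shares: 5*9=45, 2*9=18, 4*9=36
First share = 45, second share = 18
Difference = |45 - 18| = 27

27


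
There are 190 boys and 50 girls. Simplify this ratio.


Find GCD(190, 50)
GCD = 10
Divide both by 10: 190/10 = 19, 50/10 = 5
Simplified ratio = 19:5

19:5


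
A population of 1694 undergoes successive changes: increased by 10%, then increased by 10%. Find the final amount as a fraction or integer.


Start: 1694
Step 1: increase by 10% => multiply by 110/100
  1694 * 110/100 = 9317/5
Step 2: increase by 10% => multiply by 110/100
  9317/5 * 110/100 = 102487/50
Final value = 102487/50

102487/50


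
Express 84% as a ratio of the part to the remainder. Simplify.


Part = 84%, Remainder = 16%
Ratio = 84:16
GCD(84, 16) = 4
Simplify: 21:4 = 21:4

21:4


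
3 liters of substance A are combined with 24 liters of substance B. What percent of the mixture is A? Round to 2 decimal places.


Volume of A = 3 L
Volume of B = 24 L
Total volume = 3 + 24 = 27 L
Percentage of A = (3/27) * 100
= 11.11%

11.11


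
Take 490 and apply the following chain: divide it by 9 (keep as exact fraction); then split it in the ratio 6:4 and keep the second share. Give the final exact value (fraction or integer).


Start with 490.
Step 1: Divide by 9: 490 / 9 = 490/9
Step 2: Split 6:4, second share = 490/9 * 4/10 = 196/9
Final result = 196/9

196/9


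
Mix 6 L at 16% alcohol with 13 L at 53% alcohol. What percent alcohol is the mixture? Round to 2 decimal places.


Solute in mixture 1 = 16% of 6 L = 6*16/100 = 24/25 L
Solute in mixture 2 = 53% of 13 L = 13*53/100 = 689/100 L
Total solute = 24/25 + 689/100 = 157/20 L
Total volume = 6 + 13 = 19 L
Final concentration = 157/20/19 * 100 = 41.32%

41.32


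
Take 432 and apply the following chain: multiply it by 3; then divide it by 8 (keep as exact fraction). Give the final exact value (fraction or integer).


Start with 432.
Step 1: Multiply by 3: 432 * 3 = 1296
Step 2: Divide by 8: 1296 / 8 = 162
Final result = 162

162


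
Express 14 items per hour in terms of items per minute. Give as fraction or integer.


Converting from per hour to per minute
Rate = 14 items per hour
Divide by 60: 14/60
= 7/30 items per minute

7/30


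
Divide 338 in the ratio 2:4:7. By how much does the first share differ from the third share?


Total parts = 2 + 4 + 7 = 13
Value per part = 338 / 13 = 26
Shares: 2*26=52, 4*26=104, 7*26=182
First share = 52, third share = 182
Difference = |52 - 182| = 130

130


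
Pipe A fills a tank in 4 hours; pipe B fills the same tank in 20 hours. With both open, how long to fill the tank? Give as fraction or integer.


Rate of A = 1/4 job per hour
Rate of B = 1/20 job per hour
Combined rate = 1/4 + 1/20
Find common denominator: (20 + 4)/(4*20) = 24/80
Combined rate = 3/10 job per hour
Time together = 1 / (3/10) = 10/3 hours

10/3


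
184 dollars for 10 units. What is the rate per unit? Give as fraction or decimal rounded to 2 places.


Total dollars = 184
Number of units = 10
Unit rate = 184 / 10
= 18.40 dollars per unit

18.40


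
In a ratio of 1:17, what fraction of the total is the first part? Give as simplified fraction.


Total parts = 1 + 17 = 18
First part fraction = 1/18
Simplify: 1/18 = 1/18

1/18


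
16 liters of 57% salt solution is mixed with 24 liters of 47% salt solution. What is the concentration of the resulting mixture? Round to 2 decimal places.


Solute in mixture 1 = 57% of 16 L = 16*57/100 = 228/25 L
Solute in mixture 2 = 47% of 24 L = 24*47/100 = 282/25 L
Total solute = 228/25 + 282/25 = 102/5 L
Total volume = 16 + 24 = 40 L
Final concentration = 102/5/40 * 100 = 51.00%

51.00


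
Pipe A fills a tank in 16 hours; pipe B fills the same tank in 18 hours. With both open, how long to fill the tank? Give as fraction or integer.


Rate of A = 1/16 job per hour
Rate of B = 1/18 job per hour
Combined rate = 1/16 + 1/18
Find common denominator: (18 + 16)/(16*18) = 34/288
Combined rate = 17/144 job per hour
Time together = 1 / (17/144) = 144/17 hours

144/17


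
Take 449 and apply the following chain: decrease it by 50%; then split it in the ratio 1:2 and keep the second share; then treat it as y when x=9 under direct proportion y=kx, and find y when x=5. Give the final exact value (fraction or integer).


Start with 449.
Step 1: Decrease by 50%: 449 * 50/100 = 449/2
Step 2: Split 1:2, second share = 449/2 * 2/3 = 449/3
Step 3: Direct prop: k = (449/3)/9; new y = k*5 = 449/3*5/9 = 2245/27
Final result = 2245/27

2245/27


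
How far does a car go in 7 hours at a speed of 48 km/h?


Using distance = speed * time
Speed = 48 km/h
Time = 7 hours
Distance = 48 * 7
= 336 km

336


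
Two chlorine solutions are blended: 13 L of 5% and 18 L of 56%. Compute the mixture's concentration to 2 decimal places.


Solute in mixture 1 = 5% of 13 L = 13*5/100 = 13/20 L
Solute in mixture 2 = 56% of 18 L = 18*56/100 = 252/25 L
Total solute = 13/20 + 252/25 = 1073/100 L
Total volume = 13 + 18 = 31 L
Final concentration = 1073/100/31 * 100 = 34.61%

34.61


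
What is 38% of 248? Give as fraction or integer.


Compute 38% of 248
Convert percentage: 38% = 38/100
Multiply: 248 * 38/100
= 9424/100
= 2356/25

2356/25


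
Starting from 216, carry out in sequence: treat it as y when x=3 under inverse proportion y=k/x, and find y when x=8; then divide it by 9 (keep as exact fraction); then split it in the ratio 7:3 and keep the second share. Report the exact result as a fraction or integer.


Start with 216.
Step 1: Inverse prop: k = (216)*3; new y = k/8 = 216*3/8 = 81
Step 2: Divide by 9: 81 / 9 = 9
Step 3: Split 7:3, second share = 9 * 3/10 = 27/10
Final result = 27/10

27/10


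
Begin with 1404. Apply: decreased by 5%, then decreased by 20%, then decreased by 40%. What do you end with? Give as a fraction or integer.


Start: 1404
Step 1: decrease by 5% => multiply by 95/100
  1404 * 95/100 = 6669/5
Step 2: decrease by 20% => multiply by 80/100
  6669/5 * 80/100 = 26676/25
Step 3: decrease by 40% => multiply by 60/100
  26676/25 * 60/100 = 80028/125
Final value = 80028/125

80028/125


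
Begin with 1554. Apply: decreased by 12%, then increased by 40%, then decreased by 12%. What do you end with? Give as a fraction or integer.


Start: 1554
Step 1: decrease by 12% => multiply by 88/100
  1554 * 88/100 = 34188/25
Step 2: increase by 40% => multiply by 140/100
  34188/25 * 140/100 = 239316/125
Step 3: decrease by 12% => multiply by 88/100
  239316/125 * 88/100 = 5264952/3125
Final value = 5264952/3125

5264952/3125


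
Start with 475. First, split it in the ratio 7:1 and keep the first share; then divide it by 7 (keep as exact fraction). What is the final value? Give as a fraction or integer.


Start with 475.
Step 1: Split 7:1, first share = 475 * 7/8 = 3325/8
Step 2: Divide by 7: 3325/8 / 7 = 475/8
Final result = 475/8

475/8


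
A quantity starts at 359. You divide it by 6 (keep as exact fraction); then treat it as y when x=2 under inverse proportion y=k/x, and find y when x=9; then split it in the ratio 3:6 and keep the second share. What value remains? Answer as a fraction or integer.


Start with 359.
Step 1: Divide by 6: 359 / 6 = 359/6
Step 2: Inverse prop: k = (359/6)*2; new y = k/9 = 359/6*2/9 = 359/27
Step 3: Split 3:6, second share = 359/27 * 6/9 = 718/81
Final result = 718/81

718/81


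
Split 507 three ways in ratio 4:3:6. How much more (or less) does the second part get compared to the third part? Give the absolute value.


Total parts = 4 + 3 + 6 = 13
Value per part = 507 / 13 = 39
Shares: 4*39=156, 3*39=117, 6*39=234
Second share = 117, third share = 234
Difference = |117 - 234| = 117

117


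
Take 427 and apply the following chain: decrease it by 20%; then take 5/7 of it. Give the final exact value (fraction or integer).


Start with 427.
Step 1: Decrease by 20%: 427 * 80/100 = 1708/5
Step 2: Take 5/7: 1708/5 * 5/7 = 244
Final result = 244

244


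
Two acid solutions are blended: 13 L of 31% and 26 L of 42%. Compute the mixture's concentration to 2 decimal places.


Solute in mixture 1 = 31% of 13 L = 13*31/100 = 403/100 L
Solute in mixture 2 = 42% of 26 L = 26*42/100 = 273/25 L
Total solute = 403/100 + 273/25 = 299/20 L
Total volume = 13 + 26 = 39 L
Final concentration = 299/20/39 * 100 = 38.33%

38.33


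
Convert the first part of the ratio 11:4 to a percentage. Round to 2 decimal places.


Total parts = 11 + 4 = 15
First part fraction = 11/15
Percentage = (11/15) * 100
= 0.733333 * 100
= 73.33%

73.33


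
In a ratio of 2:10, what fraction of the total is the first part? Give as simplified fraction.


Total parts = 2 + 10 = 12
First part fraction = 2/12
Simplify: 2/12 = 1/6

1/6


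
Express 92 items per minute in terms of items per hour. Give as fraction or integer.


Converting from per minute to per hour
Rate = 92 items per minute
Multiply by 60: 92 * 60
= 5520 items per hour

5520


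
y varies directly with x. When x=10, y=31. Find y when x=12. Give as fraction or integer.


Direct proportion: y = kx
Find k: k = 31/10 = 31/10
Compute y at x=12: y = 31/10 * 12
y = 186/5

186/5


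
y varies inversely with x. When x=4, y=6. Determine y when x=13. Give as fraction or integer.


Inverse proportion: y = k/x
Find k: k = 4 * 6 = 24
Compute y at x=13: y = 24/13
y = 24/13

24/13


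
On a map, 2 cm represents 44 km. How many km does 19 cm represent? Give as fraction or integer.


Map scale: 2 cm = 44 km
Measured distance on map = 19 cm
Set up proportion: 19 * 44 / 2
= 836 / 2
= 418 km

418


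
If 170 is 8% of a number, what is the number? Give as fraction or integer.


Given: 170 is 8% of the whole
Set up: 170 = 8/100 * whole
whole = 170 * 100 / 8
whole = 17000 / 8
whole = 2125

2125


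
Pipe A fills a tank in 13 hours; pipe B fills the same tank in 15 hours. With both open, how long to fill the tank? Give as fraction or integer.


Rate of A = 1/13 job per hour
Rate of B = 1/15 job per hour
Combined rate = 1/13 + 1/15
Find common denominator: (15 + 13)/(13*15) = 28/195
Combined rate = 28/195 job per hour
Time together = 1 / (28/195) = 195/28 hours

195/28


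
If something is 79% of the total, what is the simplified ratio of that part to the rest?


Part = 79%, Remainder = 21%
Ratio = 79:21
GCD(79, 21) = 1
Simplify: 79:21 = 79:21

79:21


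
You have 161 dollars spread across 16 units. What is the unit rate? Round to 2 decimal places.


Total dollars = 161
Number of units = 16
Unit rate = 161 / 16
= 10.06 dollars per unit

10.06


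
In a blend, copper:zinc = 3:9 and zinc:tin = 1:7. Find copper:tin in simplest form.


Given a:b = 3:9 and b:c = 1:7
Make b consistent. Multiply first ratio by 1: a:b = 3:9
Multiply second ratio by 9: b:c = 9:63
Now b = 9 in both, so a:b:c = 3:9:63
Therefore a:c = 3:63
Simplify by GCD: a:c = 1:21

1:21


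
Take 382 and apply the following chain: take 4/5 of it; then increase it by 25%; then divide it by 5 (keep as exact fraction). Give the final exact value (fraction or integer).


Start with 382.
Step 1: Take 4/5: 382 * 4/5 = 1528/5
Step 2: Increase by 25%: 1528/5 * 125/100 = 382
Step 3: Divide by 5: 382 / 5 = 382/5
Final result = 382/5

382/5


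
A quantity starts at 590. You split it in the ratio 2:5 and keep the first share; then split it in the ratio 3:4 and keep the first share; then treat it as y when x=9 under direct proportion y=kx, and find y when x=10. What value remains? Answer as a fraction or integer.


Start with 590.
Step 1: Split 2:5, first share = 590 * 2/7 = 1180/7
Step 2: Split 3:4, first share = 1180/7 * 3/7 = 3540/49
Step 3: Direct prop: k = (3540/49)/9; new y = k*10 = 3540/49*10/9 = 11800/147
Final result = 11800/147

11800/147


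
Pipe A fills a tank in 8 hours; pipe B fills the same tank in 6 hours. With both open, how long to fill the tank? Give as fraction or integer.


Rate of A = 1/8 job per hour
Rate of B = 1/6 job per hour
Combined rate = 1/8 + 1/6
Find common denominator: (6 + 8)/(8*6) = 14/48
Combined rate = 7/24 job per hour
Time together = 1 / (7/24) = 24/7 hours

24/7


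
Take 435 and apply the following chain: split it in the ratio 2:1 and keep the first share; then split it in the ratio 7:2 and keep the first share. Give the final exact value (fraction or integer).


Start with 435.
Step 1: Split 2:1, first share = 435 * 2/3 = 290
Step 2: Split 7:2, first share = 290 * 7/9 = 2030/9
Final result = 2030/9

2030/9


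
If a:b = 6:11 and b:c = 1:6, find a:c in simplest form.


Given a:b = 6:11 and b:c = 1:6
Make b consistent. Multiply first ratio by 1: a:b = 6:11
Multiply second ratio by 11: b:c = 11:66
Now b = 11 in both, so a:b:c = 6:11:66
Therefore a:c = 6:66
Simplify by GCD: a:c = 1:11

1:11


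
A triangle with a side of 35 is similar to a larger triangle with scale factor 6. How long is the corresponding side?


Similar triangles have proportional sides
Scale factor = 6
Smaller side = 35
Corresponding larger side = 35 * 6
= 210

210


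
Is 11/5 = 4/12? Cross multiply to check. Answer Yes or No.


Cross multiply to check 11/5 = 4/12
Left cross product: 11 * 12 = 132
Right cross product: 5 * 4 = 20
132 != 20
Not equal, so proportions differ => No

No


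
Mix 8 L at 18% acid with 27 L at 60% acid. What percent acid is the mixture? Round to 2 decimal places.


Solute in mixture 1 = 18% of 8 L = 8*18/100 = 36/25 L
Solute in mixture 2 = 60% of 27 L = 27*60/100 = 81/5 L
Total solute = 36/25 + 81/5 = 441/25 L
Total volume = 8 + 27 = 35 L
Final concentration = 441/25/35 * 100 = 50.40%

50.40


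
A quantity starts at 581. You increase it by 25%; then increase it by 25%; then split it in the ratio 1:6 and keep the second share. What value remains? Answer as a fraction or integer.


Start with 581.
Step 1: Increase by 25%: 581 * 125/100 = 2905/4
Step 2: Increase by 25%: 2905/4 * 125/100 = 14525/16
Step 3: Split 1:6, second share = 14525/16 * 6/7 = 6225/8
Final result = 6225/8

6225/8


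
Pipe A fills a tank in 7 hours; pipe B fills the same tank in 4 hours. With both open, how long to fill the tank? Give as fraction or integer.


Rate of A = 1/7 job per hour
Rate of B = 1/4 job per hour
Combined rate = 1/7 + 1/4
Find common denominator: (4 + 7)/(7*4) = 11/28
Combined rate = 11/28 job per hour
Time together = 1 / (11/28) = 28/11 hours

28/11


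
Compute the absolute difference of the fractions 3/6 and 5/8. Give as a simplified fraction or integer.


Simplify: 3/6 = 1/2 and 5/8 = 5/8
Find common denominator: LCD = 8
Convert: 4/8 and 5/8
Difference = |4 - 5|/8 = 1/8
Simplified = 1/8

1/8


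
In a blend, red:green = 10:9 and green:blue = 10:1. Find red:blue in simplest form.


Given a:b = 10:9 and b:c = 10:1
Make b consistent. Multiply first ratio by 10: a:b = 100:90
Multiply second ratio by 9: b:c = 90:9
Now b = 90 in both, so a:b:c = 100:90:9
Therefore a:c = 100:9
Simplify by GCD: a:c = 100:9

100:9


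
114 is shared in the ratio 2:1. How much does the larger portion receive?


Total parts = 2 + 1 = 3
Value per part = 114 / 3 = 38
First share = 2 * 38 = 76
Second share = 1 * 38 = 38
Larger share = 76

76


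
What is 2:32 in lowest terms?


Find GCD(2, 32)
GCD = 2
Divide both by 2: 2/2 = 1, 32/2 = 16
Simplified ratio = 1:16

1:16


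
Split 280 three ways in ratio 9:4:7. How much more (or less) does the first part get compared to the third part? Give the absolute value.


Total parts = 9 + 4 + 7 = 20
Value per part = 280 / 20 = 14
Shares: 9*14=126, 4*14=56, 7*14=98
First share = 126, third share = 98
Difference = |126 - 98| = 28

28


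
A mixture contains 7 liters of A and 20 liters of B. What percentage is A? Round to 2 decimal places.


Volume of A = 7 L
Volume of B = 20 L
Total volume = 7 + 20 = 27 L
Percentage of A = (7/27) * 100
= 25.93%

25.93


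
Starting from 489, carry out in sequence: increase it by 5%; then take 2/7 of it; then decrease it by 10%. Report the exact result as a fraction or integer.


Start with 489.
Step 1: Increase by 5%: 489 * 105/100 = 10269/20
Step 2: Take 2/7: 10269/20 * 2/7 = 1467/10
Step 3: Decrease by 10%: 1467/10 * 90/100 = 13203/100
Final result = 13203/100

13203/100


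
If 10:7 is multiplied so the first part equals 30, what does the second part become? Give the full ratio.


Original ratio: 10:7
First term target: 30
Scale factor = 30 / 10 = 3
Multiply second term: 7 * 3 = 21
Equivalent ratio = 30:21

30:21


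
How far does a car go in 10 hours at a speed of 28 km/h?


Using distance = speed * time
Speed = 28 km/h
Time = 10 hours
Distance = 28 * 10
= 280 km

280


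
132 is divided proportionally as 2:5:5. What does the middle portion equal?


Ratio = 2:5:5
Total parts = 2 + 5 + 5 = 12
Value per part = 132 / 12 = 11
First share = 2 * 11 = 22
Middle share = 5 * 11 = 55
Third share = 5 * 11 = 55

55


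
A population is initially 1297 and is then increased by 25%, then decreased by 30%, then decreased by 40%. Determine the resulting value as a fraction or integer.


Start: 1297
Step 1: increase by 25% => multiply by 125/100
  1297 * 125/100 = 6485/4
Step 2: decrease by 30% => multiply by 70/100
  6485/4 * 70/100 = 9079/8
Step 3: decrease by 40% => multiply by 60/100
  9079/8 * 60/100 = 27237/40
Final value = 27237/40

27237/40


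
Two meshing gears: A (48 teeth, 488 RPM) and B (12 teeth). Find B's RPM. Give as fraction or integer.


Gear ratio: teeth_A * RPM_A = teeth_B * RPM_B
48 * 488 = 12 * RPM_B
23424 = 12 * RPM_B
RPM_B = 23424 / 12
RPM_B = 1952

1952


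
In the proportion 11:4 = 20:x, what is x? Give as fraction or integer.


Setting up: 11/4 = 20/x
Cross multiply: 11 * x = 4 * 20
11x = 80
x = 80/11
x = 80/11

80/11


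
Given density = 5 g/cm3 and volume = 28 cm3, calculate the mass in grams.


Using mass = density * volume
Density = 5 g/cm3
Volume = 28 cm3
Mass = 5 * 28
= 140 g

140


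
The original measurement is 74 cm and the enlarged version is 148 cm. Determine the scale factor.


Original length = 74 cm
Scaled length = 148 cm
Scale factor = 148 / 74
= 2

2


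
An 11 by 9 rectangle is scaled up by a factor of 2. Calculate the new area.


Original dimensions: 11 x 9
Enlargement factor = 2
New width = 11 * 2 = 22
New height = 9 * 2 = 18
New area = 22 * 18 = 396

396


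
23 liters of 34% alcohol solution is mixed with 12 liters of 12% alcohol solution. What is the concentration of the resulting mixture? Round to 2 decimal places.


Solute in mixture 1 = 34% of 23 L = 23*34/100 = 391/50 L
Solute in mixture 2 = 12% of 12 L = 12*12/100 = 36/25 L
Total solute = 391/50 + 36/25 = 463/50 L
Total volume = 23 + 12 = 35 L
Final concentration = 463/50/35 * 100 = 26.46%

26.46


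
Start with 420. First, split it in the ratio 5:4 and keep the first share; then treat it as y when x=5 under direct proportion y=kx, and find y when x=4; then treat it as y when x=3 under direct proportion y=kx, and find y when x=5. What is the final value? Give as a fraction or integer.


Start with 420.
Step 1: Split 5:4, first share = 420 * 5/9 = 700/3
Step 2: Direct prop: k = (700/3)/5; new y = k*4 = 700/3*4/5 = 560/3
Step 3: Direct prop: k = (560/3)/3; new y = k*5 = 560/3*5/3 = 2800/9
Final result = 2800/9

2800/9


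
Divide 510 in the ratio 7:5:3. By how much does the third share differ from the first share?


Total parts = 7 + 5 + 3 = 15
Value per part = 510 / 15 = 34
Shares: 7*34=238, 5*34=170, 3*34=102
Third share = 102, first share = 238
Difference = |102 - 238| = 136

136


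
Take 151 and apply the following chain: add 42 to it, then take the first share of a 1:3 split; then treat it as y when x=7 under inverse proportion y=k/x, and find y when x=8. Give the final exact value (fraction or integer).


Start with 151.
Step 1: Add 42: 151+42=193; split 1:3 first = 193*1/4 = 193/4
Step 2: Inverse prop: k = (193/4)*7; new y = k/8 = 193/4*7/8 = 1351/32
Final result = 1351/32

1351/32


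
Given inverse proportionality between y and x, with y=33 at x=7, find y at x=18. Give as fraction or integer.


Inverse proportion: y = k/x
Find k: k = 7 * 33 = 231
Compute y at x=18: y = 231/18
y = 77/6

77/6


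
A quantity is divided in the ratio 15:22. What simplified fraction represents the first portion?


Total parts = 15 + 22 = 37
First part fraction = 15/37
Simplify: 15/37 = 15/37

15/37


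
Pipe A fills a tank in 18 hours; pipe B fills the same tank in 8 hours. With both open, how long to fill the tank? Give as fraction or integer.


Rate of A = 1/18 job per hour
Rate of B = 1/8 job per hour
Combined rate = 1/18 + 1/8
Find common denominator: (8 + 18)/(18*8) = 26/144
Combined rate = 13/72 job per hour
Time together = 1 / (13/72) = 72/13 hours

72/13


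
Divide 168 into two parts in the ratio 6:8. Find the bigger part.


Total parts = 6 + 8 = 14
Value per part = 168 / 14 = 12
First share = 6 * 12 = 72
Second share = 8 * 12 = 96
Larger share = 96

96


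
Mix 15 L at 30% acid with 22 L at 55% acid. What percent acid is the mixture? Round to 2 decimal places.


Solute in mixture 1 = 30% of 15 L = 15*30/100 = 9/2 L
Solute in mixture 2 = 55% of 22 L = 22*55/100 = 121/10 L
Total solute = 9/2 + 121/10 = 83/5 L
Total volume = 15 + 22 = 37 L
Final concentration = 83/5/37 * 100 = 44.86%

44.86


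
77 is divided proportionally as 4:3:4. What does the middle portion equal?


Ratio = 4:3:4
Total parts = 4 + 3 + 4 = 11
Value per part = 77 / 11 = 7
First share = 4 * 7 = 28
Middle share = 3 * 7 = 21
Third share = 4 * 7 = 28

21


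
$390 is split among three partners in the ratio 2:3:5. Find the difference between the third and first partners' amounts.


Total parts = 2 + 3 + 5 = 10
Value per part = 390 / 10 = 39
Shares: 2*39=78, 3*39=117, 5*39=195
Third share = 195, first share = 78
Difference = |195 - 78| = 117

117


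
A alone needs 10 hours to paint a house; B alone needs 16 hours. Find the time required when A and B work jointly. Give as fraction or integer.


Rate of A = 1/10 job per hour
Rate of B = 1/16 job per hour
Combined rate = 1/10 + 1/16
Find common denominator: (16 + 10)/(10*16) = 26/160
Combined rate = 13/80 job per hour
Time together = 1 / (13/80) = 80/13 hours

80/13


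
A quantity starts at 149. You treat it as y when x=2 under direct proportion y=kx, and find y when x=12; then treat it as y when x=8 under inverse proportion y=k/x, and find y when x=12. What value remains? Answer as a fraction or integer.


Start with 149.
Step 1: Direct prop: k = (149)/2; new y = k*12 = 149*12/2 = 894
Step 2: Inverse prop: k = (894)*8; new y = k/12 = 894*8/12 = 596
Final result = 596

596


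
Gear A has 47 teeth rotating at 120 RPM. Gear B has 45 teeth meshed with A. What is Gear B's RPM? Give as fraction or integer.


Gear ratio: teeth_A * RPM_A = teeth_B * RPM_B
47 * 120 = 45 * RPM_B
5640 = 45 * RPM_B
RPM_B = 5640 / 45
RPM_B = 376/3

376/3


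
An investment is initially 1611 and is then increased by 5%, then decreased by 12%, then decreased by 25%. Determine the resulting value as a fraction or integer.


Start: 1611
Step 1: increase by 5% => multiply by 105/100
  1611 * 105/100 = 33831/20
Step 2: decrease by 12% => multiply by 88/100
  33831/20 * 88/100 = 372141/250
Step 3: decrease by 25% => multiply by 75/100
  372141/250 * 75/100 = 1116423/1000
Final value = 1116423/1000

1116423/1000


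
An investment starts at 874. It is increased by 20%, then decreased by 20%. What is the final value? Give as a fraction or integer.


Start: 874
Step 1: increase by 20% => multiply by 120/100
  874 * 120/100 = 5244/5
Step 2: decrease by 20% => multiply by 80/100
  5244/5 * 80/100 = 20976/25
Final value = 20976/25

20976/25


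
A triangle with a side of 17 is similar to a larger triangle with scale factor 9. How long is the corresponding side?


Similar triangles have proportional sides
Scale factor = 9
Smaller side = 17
Corresponding larger side = 17 * 9
= 153

153


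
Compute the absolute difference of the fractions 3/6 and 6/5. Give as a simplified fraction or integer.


Simplify: 3/6 = 1/2 and 6/5 = 6/5
Find common denominator: LCD = 10
Convert: 5/10 and 12/10
Difference = |5 - 12|/10 = 7/10
Simplified = 7/10

7/10


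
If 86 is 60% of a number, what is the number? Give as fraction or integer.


Given: 86 is 60% of the whole
Set up: 86 = 60/100 * whole
whole = 86 * 100 / 60
whole = 8600 / 60
whole = 430/3

430/3


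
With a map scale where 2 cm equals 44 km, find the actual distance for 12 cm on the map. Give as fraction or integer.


Map scale: 2 cm = 44 km
Measured distance on map = 12 cm
Set up proportion: 12 * 44 / 2
= 528 / 2
= 264 km

264


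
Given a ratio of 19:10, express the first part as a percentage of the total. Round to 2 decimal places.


Total parts = 19 + 10 = 29
First part fraction = 19/29
Percentage = (19/29) * 100
= 0.655172 * 100
= 65.52%

65.52


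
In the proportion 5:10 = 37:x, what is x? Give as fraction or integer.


Setting up: 5/10 = 37/x
Cross multiply: 5 * x = 10 * 37
5x = 370
x = 370/5
x = 74

74


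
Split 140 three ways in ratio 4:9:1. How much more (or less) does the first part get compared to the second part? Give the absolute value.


Total parts = 4 + 9 + 1 = 14
Value per part = 140 / 14 = 10
Shares: 4*10=40, 9*10=90, 1*10=10
First share = 40, second share = 90
Difference = |40 - 90| = 50

50


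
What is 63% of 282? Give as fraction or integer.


Compute 63% of 282
Convert percentage: 63% = 63/100
Multiply: 282 * 63/100
= 17766/100
= 8883/50

8883/50


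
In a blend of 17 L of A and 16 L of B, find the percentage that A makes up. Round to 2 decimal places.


Volume of A = 17 L
Volume of B = 16 L
Total volume = 17 + 16 = 33 L
Percentage of A = (17/33) * 100
= 51.52%

51.52


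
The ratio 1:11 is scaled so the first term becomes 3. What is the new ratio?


Original ratio: 1:11
First term target: 3
Scale factor = 3 / 1 = 3
Multiply second term: 11 * 3 = 33
Equivalent ratio = 3:33

3:33


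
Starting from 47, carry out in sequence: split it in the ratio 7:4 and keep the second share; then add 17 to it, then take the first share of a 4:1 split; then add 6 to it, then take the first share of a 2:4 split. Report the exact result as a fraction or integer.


Start with 47.
Step 1: Split 7:4, second share = 47 * 4/11 = 188/11
Step 2: Add 17: 188/11+17=375/11; split 4:1 first = 375/11*4/5 = 300/11
Step 3: Add 6: 300/11+6=366/11; split 2:4 first = 366/11*2/6 = 122/11
Final result = 122/11

122/11


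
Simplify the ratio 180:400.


Find GCD(180, 400)
GCD = 20
Divide both by 20: 180/20 = 9, 400/20 = 20
Simplified ratio = 9:20

9:20


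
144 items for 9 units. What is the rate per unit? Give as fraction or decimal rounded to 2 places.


Total items = 144
Number of units = 9
Unit rate = 144 / 9
= 16 items per unit

16


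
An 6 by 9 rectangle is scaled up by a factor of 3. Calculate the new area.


Original dimensions: 6 x 9
Enlargement factor = 3
New width = 6 * 3 = 18
New height = 9 * 3 = 27
New area = 18 * 27 = 486

486


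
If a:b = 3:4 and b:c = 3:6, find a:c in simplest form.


Given a:b = 3:4 and b:c = 3:6
Make b consistent. Multiply first ratio by 3: a:b = 9:12
Multiply second ratio by 4: b:c = 12:24
Now b = 12 in both, so a:b:c = 9:12:24
Therefore a:c = 9:24
Simplify by GCD: a:c = 3:8

3:8
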